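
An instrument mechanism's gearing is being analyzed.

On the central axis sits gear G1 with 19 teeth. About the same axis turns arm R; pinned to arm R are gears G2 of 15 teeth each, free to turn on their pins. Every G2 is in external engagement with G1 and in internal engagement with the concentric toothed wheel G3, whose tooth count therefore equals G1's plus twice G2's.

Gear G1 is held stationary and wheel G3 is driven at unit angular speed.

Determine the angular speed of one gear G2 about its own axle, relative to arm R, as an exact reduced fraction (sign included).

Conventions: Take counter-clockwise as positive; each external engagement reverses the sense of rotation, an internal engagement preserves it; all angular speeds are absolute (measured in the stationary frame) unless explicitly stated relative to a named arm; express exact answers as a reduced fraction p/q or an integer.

931/1020

recognized (axles ride arm R): planetary set, 19/15/49 teeth
ring teeth: 19 + 2·15 = 49
19(ω_sun−ω_arm) = −49(ω_ring−ω_arm),  ω_sun = 0, ω_ring = 1
19(0−ω_arm) = −49(1−ω_arm)  ⇒  68·ω_arm = 49  ⇒  ω_arm = 49/68
sun–planet mesh: 19·(0−49/68) = −15·(ω_p−ω_arm)  ⇒  ω_p−ω_arm = 931/1020
exact speed ratio = 931/1020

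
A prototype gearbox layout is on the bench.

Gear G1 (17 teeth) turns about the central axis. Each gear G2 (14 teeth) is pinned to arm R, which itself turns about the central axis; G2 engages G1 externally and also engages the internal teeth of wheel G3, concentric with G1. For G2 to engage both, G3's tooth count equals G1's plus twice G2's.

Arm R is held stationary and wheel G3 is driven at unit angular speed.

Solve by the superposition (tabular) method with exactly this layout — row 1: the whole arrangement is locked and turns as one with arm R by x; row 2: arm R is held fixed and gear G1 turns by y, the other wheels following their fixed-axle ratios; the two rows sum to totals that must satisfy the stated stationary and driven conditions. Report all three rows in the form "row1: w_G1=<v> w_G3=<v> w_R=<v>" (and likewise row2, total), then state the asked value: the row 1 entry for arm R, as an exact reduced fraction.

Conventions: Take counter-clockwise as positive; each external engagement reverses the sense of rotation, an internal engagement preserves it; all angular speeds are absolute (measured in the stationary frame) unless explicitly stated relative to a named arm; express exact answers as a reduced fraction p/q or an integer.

row1: w_G1=0 w_G3=0 w_R=0
row2: w_G1=-45/17 w_G3=1 w_R=0
total: w_G1=-45/17 w_G3=1 w_R=0
asked value: 0

recognized (axles ride arm R): planetary set, 17/14/45 teeth
row 1: whole set turns with the arm by x
row 2 (arm held, sun turns y): ω_ring = −(17/45)·y, ω_arm = 0
boundary: total ω_arm = x = 0 and total ω_ring = x − (17/45)·y = 1  ⇒  y = -45/17, x = 0
row 2 ring = −(17/45)·(-45/17) = 1
totals (row 1 + row 2): sun 0 + (-45/17) = -45/17, ring 0 + 1 = 1, arm 0 + 0 = 0
asked cell (row1, arm) = 0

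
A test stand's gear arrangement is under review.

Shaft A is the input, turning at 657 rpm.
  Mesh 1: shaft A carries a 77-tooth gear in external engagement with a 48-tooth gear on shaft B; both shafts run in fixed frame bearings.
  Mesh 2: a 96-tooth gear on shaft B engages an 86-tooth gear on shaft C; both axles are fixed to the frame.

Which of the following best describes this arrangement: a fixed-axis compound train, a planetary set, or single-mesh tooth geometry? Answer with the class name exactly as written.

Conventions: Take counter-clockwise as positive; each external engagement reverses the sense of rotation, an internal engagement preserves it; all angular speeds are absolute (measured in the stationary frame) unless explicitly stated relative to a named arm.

recognized (3 fixed axles, 2 meshes): fixed-axis compound train
classification: fixed-axis compound train

fixed-axis compound train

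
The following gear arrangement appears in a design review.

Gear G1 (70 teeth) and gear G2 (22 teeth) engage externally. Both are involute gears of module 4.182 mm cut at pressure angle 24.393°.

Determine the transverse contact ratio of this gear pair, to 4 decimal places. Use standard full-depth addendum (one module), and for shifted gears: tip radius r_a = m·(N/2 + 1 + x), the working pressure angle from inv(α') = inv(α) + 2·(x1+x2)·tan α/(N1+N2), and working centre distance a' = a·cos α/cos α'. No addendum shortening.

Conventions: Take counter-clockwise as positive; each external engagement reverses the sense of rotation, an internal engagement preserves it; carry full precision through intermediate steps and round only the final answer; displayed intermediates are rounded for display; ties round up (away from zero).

topology: single-mesh involute geometry — m = 4.182, 70T/22T pair
base radii: r_b1 = 133.304154, r_b2 = 41.895591
tip radii: r_a1 = 150.552000, r_a2 = 50.184000
no profile shift: α' = α, a' = a
action lengths: √(r_a1²−r_b1²) = 69.970760, √(r_a2²−r_b2²) = 27.625953
base pitch p_b = π·m·cos α = 11.965353
CR = (69.970760 + 27.625953 − 192.372000·sin 24.39300°)/11.965353 = 1.516745
contact ratio ≈ 1.5167

1.5167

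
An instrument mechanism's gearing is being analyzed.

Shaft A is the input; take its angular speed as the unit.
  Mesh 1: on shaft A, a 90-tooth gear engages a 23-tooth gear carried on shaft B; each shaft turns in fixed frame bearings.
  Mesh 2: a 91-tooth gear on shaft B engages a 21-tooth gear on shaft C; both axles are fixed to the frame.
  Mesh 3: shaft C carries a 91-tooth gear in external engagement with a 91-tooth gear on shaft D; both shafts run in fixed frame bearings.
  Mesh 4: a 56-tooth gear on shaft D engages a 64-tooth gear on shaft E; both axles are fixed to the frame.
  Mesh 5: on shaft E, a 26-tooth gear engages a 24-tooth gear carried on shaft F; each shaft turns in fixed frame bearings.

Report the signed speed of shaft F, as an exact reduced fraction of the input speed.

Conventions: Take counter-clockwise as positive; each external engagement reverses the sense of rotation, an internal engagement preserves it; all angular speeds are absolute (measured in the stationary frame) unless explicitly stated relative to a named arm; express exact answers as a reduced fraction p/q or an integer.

-5915/368

5-mesh fixed-axis compound train (all bearings frame-fixed)
mesh 1 [90T→23T]: |ω|/ω_in = 1×90/23 = 90/23, sense flips to −
mesh 2 [91T→21T]: |ω|/ω_in = (90/23)×91/21 = 390/23, sense flips to +
mesh 3 [91T→91T]: |ω|/ω_in = (390/23)×91/91 = 390/23, sense flips to −
mesh 4 [56T→64T]: |ω|/ω_in = (390/23)×56/64 = 1365/92, sense flips to +
mesh 5 [26T→24T]: |ω|/ω_in = (1365/92)×26/24 = 5915/368, sense flips to −
signed output speed (× input speed) = -5915/368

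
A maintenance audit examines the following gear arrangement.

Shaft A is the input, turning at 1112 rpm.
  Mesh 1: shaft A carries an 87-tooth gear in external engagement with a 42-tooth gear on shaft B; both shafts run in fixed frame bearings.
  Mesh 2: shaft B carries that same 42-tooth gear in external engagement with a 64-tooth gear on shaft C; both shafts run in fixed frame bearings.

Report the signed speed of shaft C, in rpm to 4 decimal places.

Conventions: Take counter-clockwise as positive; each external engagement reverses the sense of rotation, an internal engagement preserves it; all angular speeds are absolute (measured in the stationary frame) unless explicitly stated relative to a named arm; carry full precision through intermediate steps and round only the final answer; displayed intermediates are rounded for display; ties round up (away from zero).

class = fixed-axis compound train [2 meshes; 2 ratios multiply, 2 sense flips]
mesh 1 [87T→42T]: ω = 1112.0000×87/42 = 2303.4286 rpm, sense flips to −
mesh 2 [42T→64T]: ω = 2303.4286×42/64 = 1511.6250 rpm, sense flips to +
signed output speed = +1511.6250 rpm

+1511.6250 rpm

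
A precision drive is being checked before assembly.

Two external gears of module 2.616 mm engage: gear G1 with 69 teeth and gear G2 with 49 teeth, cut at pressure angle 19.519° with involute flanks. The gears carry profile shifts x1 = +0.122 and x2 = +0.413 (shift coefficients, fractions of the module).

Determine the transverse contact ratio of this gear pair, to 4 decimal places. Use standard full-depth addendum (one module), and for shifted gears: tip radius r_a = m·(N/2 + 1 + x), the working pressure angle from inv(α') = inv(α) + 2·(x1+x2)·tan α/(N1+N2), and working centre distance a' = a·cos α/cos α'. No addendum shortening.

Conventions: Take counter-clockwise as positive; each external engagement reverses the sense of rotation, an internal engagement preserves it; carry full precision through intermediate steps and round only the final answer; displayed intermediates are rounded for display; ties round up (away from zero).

class = single-mesh tooth geometry [involute pair 69T × 49T, m = 2.616]
base radii: r_b1 = 85.065285, r_b2 = 60.408680
tip radii: r_a1 = 93.187152, r_a2 = 67.788408
inv(α') = inv(19.519°) + 2·(+0.122+0.413)·tan α/(69+49) = 0.01703546  ⇒  α' = 20.87892°
a' = a·cos α / cos α' = 154.3440·cos 19.519°/cos 20.87892° = 155.697752
action lengths: √(r_a1²−r_b1²) = 38.049213, √(r_a2²−r_b2²) = 30.758082
base pitch p_b = π·m·cos α = 7.746101
CR = (38.049213 + 30.758082 − 155.697752·sin 20.87892°)/7.746101 = 1.719254
contact ratio ≈ 1.7193

1.7193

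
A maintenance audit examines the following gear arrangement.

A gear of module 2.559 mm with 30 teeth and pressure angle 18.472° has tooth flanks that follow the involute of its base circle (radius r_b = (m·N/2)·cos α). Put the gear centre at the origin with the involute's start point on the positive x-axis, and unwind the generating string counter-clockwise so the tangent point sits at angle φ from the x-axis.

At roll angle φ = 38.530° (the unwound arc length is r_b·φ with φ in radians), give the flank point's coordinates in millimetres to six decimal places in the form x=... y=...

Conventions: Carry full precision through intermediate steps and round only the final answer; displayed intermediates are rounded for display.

topology: single-mesh involute geometry — m = 2.559, N = 30
pitch radius r_p = m·N/2 = 2.559·30/2 = 38.385000
base radius r_b = r_p·cos α = 38.385000·cos 18.472° = 36.407351
roll angle φ = 38.530° = 0.67247536 rad
x = r_b·(cos φ + φ·sin φ) = 43.731905
y = r_b·(sin φ − φ·cos φ) = 3.526375

x=43.731905 y=3.526375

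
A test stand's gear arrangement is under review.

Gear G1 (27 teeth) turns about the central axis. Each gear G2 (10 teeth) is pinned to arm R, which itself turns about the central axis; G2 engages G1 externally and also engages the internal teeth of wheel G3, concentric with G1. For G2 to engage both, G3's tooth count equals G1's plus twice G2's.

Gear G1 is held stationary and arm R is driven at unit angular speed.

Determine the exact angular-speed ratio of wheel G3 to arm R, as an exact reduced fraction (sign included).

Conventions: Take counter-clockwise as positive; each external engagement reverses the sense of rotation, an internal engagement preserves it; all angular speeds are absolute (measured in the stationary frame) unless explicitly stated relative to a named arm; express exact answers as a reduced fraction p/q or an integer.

74/47

class = planetary set [G3 = 27+2·10 = 47; Willis about the carrier]
ring teeth: 27 + 2·10 = 47
27(ω_sun−ω_arm) = −47(ω_ring−ω_arm),  ω_sun = 0, ω_arm = 1
ω_ring = 1 − (27/47)(0−1) = 74/47
ω_out/ω_in = 74/47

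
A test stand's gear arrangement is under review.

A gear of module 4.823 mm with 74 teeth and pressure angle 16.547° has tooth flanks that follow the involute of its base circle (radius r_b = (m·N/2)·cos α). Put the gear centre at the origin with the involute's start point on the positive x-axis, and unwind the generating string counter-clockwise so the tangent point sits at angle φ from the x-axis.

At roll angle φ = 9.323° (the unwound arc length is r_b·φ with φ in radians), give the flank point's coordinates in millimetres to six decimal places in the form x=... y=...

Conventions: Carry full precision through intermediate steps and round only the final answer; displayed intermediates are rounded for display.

x=173.310313 y=0.245007

single-mesh involute tooth geometry (74T wheel at module 4.823)
pitch radius r_p = m·N/2 = 4.823·74/2 = 178.451000
base radius r_b = r_p·cos α = 178.451000·cos 16.547° = 171.060708
roll angle φ = 9.323° = 0.16271705 rad
x = r_b·(cos φ + φ·sin φ) = 173.310313
y = r_b·(sin φ − φ·cos φ) = 0.245007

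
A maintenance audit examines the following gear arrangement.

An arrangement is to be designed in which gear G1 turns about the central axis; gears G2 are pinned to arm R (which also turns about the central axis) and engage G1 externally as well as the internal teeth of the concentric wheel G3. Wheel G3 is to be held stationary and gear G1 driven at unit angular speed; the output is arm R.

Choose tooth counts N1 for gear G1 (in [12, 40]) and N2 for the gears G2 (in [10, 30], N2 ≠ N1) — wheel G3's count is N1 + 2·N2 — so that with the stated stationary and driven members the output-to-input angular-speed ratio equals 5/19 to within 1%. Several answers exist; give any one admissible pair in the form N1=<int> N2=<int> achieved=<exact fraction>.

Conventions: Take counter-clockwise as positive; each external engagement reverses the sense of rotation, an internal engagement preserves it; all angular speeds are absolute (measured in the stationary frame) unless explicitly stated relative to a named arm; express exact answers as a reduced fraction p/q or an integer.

N1=20 N2=18 achieved=5/19

design class (target 5/19): planetary set
Willis with ω_ring = 0: ω_arm/ω_sun = N1/(N1+N3); set equal to 5/19  ⇒  N3/N1 = 1/(5/19) − 1 = 14/5
N3 = N1 + 2·N2  ⇒  N2/N1 = (N3/N1 − 1)/2 = (14/5 − 1)/2 = 9/10
smallest multiple with N1 ≥ 12 and N2 ≥ 10: k = 2  ⇒  N1 = 2·10 = 20, N2 = 2·9 = 18 (N1 ≤ 40, N2 ≤ 30, N2 ≠ N1 ✓), N3 = 20 + 2·18 = 56
check: N1/(N1+N3) with N1 = 20, N3 = 56 gives 5/19; |achieved − target| = 0 ≤ 1/380 ✓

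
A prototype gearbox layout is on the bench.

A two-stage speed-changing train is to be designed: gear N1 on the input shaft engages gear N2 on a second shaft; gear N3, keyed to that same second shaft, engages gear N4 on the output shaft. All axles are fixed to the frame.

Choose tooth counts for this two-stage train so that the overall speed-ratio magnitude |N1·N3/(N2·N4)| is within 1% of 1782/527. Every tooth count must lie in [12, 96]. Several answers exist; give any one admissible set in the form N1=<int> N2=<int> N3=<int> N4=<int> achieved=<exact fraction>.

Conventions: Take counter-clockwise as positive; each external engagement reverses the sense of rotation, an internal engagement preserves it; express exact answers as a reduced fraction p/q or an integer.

design class (target 1782/527): fixed-axis compound train
target = 1782/527 in lowest terms: an exact hit needs N1·N3 = k·1782 and N2·N4 = k·527 for one integer k, every count in [12, 96]; additionally prefer no 1:1 stage (N1 ≠ N2, N3 ≠ N4)
k = 1: N1·N3 = 1782 = 22·81, N2·N4 = 527 = 17·31
achieved = 22·81/(17·31) = 1782/527; |achieved − target| = 0 ≤ 891/26350 ✓

N1=22 N2=17 N3=81 N4=31 achieved=1782/527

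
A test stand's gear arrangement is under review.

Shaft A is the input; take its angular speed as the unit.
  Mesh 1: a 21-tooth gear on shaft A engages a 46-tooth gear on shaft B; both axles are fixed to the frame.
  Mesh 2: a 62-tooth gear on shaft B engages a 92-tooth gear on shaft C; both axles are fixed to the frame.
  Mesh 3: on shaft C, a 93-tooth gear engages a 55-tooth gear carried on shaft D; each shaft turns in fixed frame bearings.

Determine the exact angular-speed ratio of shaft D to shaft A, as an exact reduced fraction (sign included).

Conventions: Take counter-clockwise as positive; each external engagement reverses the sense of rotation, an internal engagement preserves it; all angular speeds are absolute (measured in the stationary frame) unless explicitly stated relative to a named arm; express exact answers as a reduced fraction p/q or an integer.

-60543/116380

class = fixed-axis compound train [3 meshes; 3 ratios multiply, 3 sense flips]
mesh 1 [21T→46T]: running ratio 21/46, sense −
mesh 2 [62T→92T]: running ratio 651/2116, sense +
mesh 3 [93T→55T]: running ratio 60543/116380, sense −
ω_out/ω_in = -60543/116380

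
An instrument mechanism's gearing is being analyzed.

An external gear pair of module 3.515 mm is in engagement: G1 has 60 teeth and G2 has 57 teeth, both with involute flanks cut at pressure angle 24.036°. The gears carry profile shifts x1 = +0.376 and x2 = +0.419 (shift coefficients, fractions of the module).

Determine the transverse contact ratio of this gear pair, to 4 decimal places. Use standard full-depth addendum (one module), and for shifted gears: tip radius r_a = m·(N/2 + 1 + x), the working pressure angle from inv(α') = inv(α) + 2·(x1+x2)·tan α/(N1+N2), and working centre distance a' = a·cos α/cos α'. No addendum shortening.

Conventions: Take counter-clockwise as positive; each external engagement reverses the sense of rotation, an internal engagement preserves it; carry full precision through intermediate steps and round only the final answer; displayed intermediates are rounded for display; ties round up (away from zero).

topology: single-mesh involute geometry — m = 3.515, 60T/57T pair
base radii: r_b1 = 96.306401, r_b2 = 91.491081
tip radii: r_a1 = 110.286640, r_a2 = 105.165285
inv(α') = inv(24.036°) + 2·(+0.376+0.419)·tan α/(60+57) = 0.03253520  ⇒  α' = 25.65472°
a' = a·cos α / cos α' = 205.6275·cos 24.036°/cos 25.65472° = 208.335287
action lengths: √(r_a1²−r_b1²) = 53.742164, √(r_a2²−r_b2²) = 51.856719
base pitch p_b = π·m·cos α = 10.085183
CR = (53.742164 + 51.856719 − 208.335287·sin 25.65472°)/10.085183 = 1.527070
contact ratio ≈ 1.5271

1.5271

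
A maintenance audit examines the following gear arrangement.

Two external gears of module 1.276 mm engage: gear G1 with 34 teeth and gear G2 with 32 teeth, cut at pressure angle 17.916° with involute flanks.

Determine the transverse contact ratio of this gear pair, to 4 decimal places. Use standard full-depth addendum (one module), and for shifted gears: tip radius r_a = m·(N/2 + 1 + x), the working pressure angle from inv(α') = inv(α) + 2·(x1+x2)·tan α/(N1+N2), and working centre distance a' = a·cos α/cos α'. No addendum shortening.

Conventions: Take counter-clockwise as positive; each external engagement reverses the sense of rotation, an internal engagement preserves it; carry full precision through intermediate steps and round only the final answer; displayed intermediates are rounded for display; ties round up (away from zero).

1.7761

single-mesh involute tooth geometry (34T engaging 32T at module 1.276)
base radii: r_b1 = 20.640123, r_b2 = 19.425998
tip radii: r_a1 = 22.968000, r_a2 = 21.692000
no profile shift: α' = α, a' = a
action lengths: √(r_a1²−r_b1²) = 10.075432, √(r_a2²−r_b2²) = 9.652640
base pitch p_b = π·m·cos α = 3.814286
CR = (10.075432 + 9.652640 − 42.108000·sin 17.91600°)/3.814286 = 1.776141
contact ratio ≈ 1.7761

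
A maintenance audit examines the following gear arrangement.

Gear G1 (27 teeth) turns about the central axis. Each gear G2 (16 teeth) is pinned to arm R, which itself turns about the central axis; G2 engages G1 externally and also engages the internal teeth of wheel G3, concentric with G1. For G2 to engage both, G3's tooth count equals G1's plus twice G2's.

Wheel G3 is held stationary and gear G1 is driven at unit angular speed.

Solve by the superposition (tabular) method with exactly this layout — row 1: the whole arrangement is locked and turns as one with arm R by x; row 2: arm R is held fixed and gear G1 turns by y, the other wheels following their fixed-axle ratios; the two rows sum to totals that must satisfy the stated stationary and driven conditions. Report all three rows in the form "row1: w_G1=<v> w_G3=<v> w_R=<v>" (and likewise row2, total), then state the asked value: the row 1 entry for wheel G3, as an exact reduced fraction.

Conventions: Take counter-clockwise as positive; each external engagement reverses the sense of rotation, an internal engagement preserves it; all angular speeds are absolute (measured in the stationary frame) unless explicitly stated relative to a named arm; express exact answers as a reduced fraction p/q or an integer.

planetary set (27T centre, 16T on arm, 59T internal) — Willis relation
superposition row 1 [locked train]: every member turns x
row 2: sun turns y, ring = −(27/59)·y, arm 0
boundary: total ω_ring = x − (27/59)·y = 0 and total ω_sun = x + y = 1  ⇒  y = 59/86, x = 27/86
row 2 ring = −(27/59)·59/86 = -27/86
totals (row 1 + row 2): sun 27/86 + 59/86 = 1, ring 27/86 + (-27/86) = 0, arm 27/86 + 0 = 27/86
asked cell (row1, ring) = 27/86

row1: w_G1=27/86 w_G3=27/86 w_R=27/86
row2: w_G1=59/86 w_G3=-27/86 w_R=0
total: w_G1=1 w_G3=0 w_R=27/86
asked value: 27/86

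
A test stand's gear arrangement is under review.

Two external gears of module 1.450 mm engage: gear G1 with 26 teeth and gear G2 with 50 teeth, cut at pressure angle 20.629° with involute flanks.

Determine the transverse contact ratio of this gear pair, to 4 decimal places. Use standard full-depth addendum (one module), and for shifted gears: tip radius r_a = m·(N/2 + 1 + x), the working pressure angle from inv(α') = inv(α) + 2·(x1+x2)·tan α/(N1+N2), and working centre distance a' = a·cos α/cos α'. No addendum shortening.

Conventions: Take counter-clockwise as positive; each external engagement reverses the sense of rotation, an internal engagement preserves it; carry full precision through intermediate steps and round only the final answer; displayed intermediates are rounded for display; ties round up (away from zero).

topology: single-mesh involute geometry — m = 1.450, 26T/50T pair
base radii: r_b1 = 17.641363, r_b2 = 33.925698
tip radii: r_a1 = 20.300000, r_a2 = 37.700000
no profile shift: α' = α, a' = a
action lengths: √(r_a1²−r_b1²) = 10.043521, √(r_a2²−r_b2²) = 16.441928
base pitch p_b = π·m·cos α = 4.263229
CR = (10.043521 + 16.441928 − 55.100000·sin 20.62900°)/4.263229 = 1.659041
contact ratio ≈ 1.6590

1.6590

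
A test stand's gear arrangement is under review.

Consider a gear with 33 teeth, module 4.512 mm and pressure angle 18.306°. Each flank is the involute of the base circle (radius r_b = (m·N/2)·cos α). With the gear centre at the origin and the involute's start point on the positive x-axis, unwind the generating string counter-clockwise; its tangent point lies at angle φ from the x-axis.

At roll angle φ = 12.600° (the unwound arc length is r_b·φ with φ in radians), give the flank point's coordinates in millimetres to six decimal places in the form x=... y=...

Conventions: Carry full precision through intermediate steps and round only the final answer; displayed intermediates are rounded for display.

x=72.368861 y=0.249356

single-mesh involute tooth geometry (33T wheel at module 4.512)
pitch radius r_p = m·N/2 = 4.512·33/2 = 74.448000
base radius r_b = r_p·cos α = 74.448000·cos 18.306° = 70.680380
roll angle φ = 12.600° = 0.21991149 rad
x = r_b·(cos φ + φ·sin φ) = 72.368861
y = r_b·(sin φ − φ·cos φ) = 0.249356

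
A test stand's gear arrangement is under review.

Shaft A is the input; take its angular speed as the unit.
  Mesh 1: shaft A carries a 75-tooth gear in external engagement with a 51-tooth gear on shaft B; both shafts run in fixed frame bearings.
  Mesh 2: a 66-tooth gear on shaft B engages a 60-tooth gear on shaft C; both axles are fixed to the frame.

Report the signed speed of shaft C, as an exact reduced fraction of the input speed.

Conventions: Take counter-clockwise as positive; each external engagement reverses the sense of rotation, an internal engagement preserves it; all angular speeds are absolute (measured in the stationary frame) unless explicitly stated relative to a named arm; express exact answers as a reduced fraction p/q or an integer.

2-mesh fixed-axis compound train (all bearings frame-fixed)
mesh 1 [75T→51T]: |ω|/ω_in = 1×75/51 = 25/17, sense flips to −
mesh 2 [66T→60T]: |ω|/ω_in = (25/17)×66/60 = 55/34, sense flips to +
signed output speed (× input speed) = 55/34

55/34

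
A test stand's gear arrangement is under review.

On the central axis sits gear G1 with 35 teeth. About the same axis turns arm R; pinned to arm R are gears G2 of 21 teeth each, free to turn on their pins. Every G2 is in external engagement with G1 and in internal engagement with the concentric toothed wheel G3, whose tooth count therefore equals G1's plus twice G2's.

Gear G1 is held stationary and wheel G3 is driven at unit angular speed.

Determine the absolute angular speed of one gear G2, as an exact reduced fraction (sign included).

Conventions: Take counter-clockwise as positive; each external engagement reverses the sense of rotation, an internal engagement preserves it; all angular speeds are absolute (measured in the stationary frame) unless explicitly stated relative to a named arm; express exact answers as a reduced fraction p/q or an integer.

topology: planetary set — G1 35T / G2 21T / G3 77T, arm = carrier (Willis)
ring teeth: 35 + 2·21 = 77
35(ω_sun−ω_arm) = −77(ω_ring−ω_arm),  ω_sun = 0, ω_ring = 1
35(0−ω_arm) = −77(1−ω_arm)  ⇒  112·ω_arm = 77  ⇒  ω_arm = 11/16
sun–planet mesh: 35·(0−11/16) = −21·(ω_p−ω_arm)  ⇒  ω_p−ω_arm = 55/48
ω_p = 11/16 + 55/48 = 11/6
exact speed ratio = 11/6

11/6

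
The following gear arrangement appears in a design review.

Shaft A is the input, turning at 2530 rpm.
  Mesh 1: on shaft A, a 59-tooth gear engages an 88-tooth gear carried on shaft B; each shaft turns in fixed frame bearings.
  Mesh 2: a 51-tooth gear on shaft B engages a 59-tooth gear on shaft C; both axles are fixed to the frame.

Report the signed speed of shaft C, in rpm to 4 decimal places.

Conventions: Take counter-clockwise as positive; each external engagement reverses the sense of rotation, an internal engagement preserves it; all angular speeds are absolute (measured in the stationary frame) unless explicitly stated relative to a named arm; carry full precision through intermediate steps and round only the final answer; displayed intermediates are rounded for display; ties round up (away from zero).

+1466.2500 rpm

2-mesh fixed-axis compound train (all bearings frame-fixed)
mesh 1 [59T→88T]: ω = 2530.0000×59/88 = 1696.2500 rpm, sense flips to −
mesh 2 [51T→59T]: ω = 1696.2500×51/59 = 1466.2500 rpm, sense flips to +
signed output speed = +1466.2500 rpm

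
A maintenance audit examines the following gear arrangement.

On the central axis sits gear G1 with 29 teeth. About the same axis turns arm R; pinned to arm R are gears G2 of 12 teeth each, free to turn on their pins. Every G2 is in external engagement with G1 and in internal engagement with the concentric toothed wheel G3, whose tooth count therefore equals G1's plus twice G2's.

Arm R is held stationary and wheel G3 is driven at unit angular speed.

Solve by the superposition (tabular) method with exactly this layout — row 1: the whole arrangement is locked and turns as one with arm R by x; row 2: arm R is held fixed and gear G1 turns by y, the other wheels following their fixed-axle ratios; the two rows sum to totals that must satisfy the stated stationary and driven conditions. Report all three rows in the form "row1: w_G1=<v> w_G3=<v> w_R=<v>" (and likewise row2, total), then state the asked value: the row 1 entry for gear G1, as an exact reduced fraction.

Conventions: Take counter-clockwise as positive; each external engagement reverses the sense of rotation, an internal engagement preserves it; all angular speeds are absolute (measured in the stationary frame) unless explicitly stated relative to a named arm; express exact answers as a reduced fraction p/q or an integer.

row1: w_G1=0 w_G3=0 w_R=0
row2: w_G1=-53/29 w_G3=1 w_R=0
total: w_G1=-53/29 w_G3=1 w_R=0
asked value: 0

planetary set (29T centre, 12T on arm, 53T internal) — Willis relation
row 1 — lock + rotate with arm: ω_sun = ω_ring = ω_arm = x
row 2 — arm fixed, fixed-axis ratios: sun y, ring −(29/53)·y, arm 0
boundary: total ω_arm = x = 0 and total ω_ring = x − (29/53)·y = 1  ⇒  y = -53/29, x = 0
row 2 ring = −(29/53)·(-53/29) = 1
totals (row 1 + row 2): sun 0 + (-53/29) = -53/29, ring 0 + 1 = 1, arm 0 + 0 = 0
asked cell (row1, sun) = 0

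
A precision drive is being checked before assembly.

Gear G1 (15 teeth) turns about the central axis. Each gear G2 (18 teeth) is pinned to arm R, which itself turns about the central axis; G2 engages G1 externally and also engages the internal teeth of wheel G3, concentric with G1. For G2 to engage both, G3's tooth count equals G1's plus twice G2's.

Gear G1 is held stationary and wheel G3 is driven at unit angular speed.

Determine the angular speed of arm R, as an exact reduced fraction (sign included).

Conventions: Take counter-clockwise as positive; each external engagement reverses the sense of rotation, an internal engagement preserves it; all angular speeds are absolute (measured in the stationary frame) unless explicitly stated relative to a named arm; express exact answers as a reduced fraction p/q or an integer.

17/22

recognized (axles ride arm R): planetary set, 15/18/51 teeth
ring teeth: 15 + 2·18 = 51
15(ω_sun−ω_arm) = −51(ω_ring−ω_arm),  ω_sun = 0, ω_ring = 1
15(0−ω_arm) = −51(1−ω_arm)  ⇒  66·ω_arm = 51  ⇒  ω_arm = 17/22
exact speed ratio = 17/22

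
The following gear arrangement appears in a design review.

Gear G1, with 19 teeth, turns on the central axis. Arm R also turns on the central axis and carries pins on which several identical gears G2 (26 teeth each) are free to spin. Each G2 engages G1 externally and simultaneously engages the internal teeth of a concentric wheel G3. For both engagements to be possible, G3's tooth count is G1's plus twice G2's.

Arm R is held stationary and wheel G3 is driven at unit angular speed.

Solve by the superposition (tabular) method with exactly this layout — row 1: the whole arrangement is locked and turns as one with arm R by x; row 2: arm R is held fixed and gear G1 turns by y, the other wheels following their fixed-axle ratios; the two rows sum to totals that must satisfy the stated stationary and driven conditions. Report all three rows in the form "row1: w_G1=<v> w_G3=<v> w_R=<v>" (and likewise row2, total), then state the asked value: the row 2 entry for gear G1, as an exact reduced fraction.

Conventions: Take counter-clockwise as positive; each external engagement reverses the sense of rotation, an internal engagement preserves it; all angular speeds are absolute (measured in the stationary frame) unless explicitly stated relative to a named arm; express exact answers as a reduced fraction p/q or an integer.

class = planetary set [G3 = 19+2·26 = 71; Willis about the carrier]
row 1: whole set turns with the arm by x
row 2 — arm fixed, fixed-axis ratios: sun y, ring −(19/71)·y, arm 0
boundary: total ω_arm = x = 0 and total ω_ring = x − (19/71)·y = 1  ⇒  y = -71/19, x = 0
row 2 ring = −(19/71)·(-71/19) = 1
totals (row 1 + row 2): sun 0 + (-71/19) = -71/19, ring 0 + 1 = 1, arm 0 + 0 = 0
asked cell (row2, sun) = -71/19

row1: w_G1=0 w_G3=0 w_R=0
row2: w_G1=-71/19 w_G3=1 w_R=0
total: w_G1=-71/19 w_G3=1 w_R=0
asked value: -71/19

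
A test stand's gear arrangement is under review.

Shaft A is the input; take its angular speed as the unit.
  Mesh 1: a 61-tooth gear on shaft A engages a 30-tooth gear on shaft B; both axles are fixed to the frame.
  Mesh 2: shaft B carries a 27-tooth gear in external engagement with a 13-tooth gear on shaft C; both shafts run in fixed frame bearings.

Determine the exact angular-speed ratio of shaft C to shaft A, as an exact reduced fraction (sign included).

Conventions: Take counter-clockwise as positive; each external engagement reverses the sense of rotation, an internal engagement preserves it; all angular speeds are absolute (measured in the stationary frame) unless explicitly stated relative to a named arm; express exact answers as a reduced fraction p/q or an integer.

549/130

class = fixed-axis compound train [2 meshes; 2 ratios multiply, 2 sense flips]
mesh 1 [61T→30T]: running ratio 61/30, sense −
mesh 2 [27T→13T]: running ratio 549/130, sense +
ω_out/ω_in = 549/130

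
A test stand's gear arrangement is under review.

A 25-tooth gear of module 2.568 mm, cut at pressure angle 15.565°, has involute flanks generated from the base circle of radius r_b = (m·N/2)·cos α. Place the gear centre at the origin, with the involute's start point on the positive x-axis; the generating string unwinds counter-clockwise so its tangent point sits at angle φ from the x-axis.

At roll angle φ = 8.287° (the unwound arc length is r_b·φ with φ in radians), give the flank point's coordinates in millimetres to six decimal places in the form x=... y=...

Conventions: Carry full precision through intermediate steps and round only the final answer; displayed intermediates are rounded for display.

class = single-mesh tooth geometry [base-circle involute, m = 2.568, 25T]
pitch radius r_p = m·N/2 = 2.568·25/2 = 32.100000
base radius r_b = r_p·cos α = 32.100000·cos 15.565° = 30.922786
roll angle φ = 8.287° = 0.14463544 rad
x = r_b·(cos φ + φ·sin φ) = 31.244539
y = r_b·(sin φ − φ·cos φ) = 0.031122

x=31.244539 y=0.031122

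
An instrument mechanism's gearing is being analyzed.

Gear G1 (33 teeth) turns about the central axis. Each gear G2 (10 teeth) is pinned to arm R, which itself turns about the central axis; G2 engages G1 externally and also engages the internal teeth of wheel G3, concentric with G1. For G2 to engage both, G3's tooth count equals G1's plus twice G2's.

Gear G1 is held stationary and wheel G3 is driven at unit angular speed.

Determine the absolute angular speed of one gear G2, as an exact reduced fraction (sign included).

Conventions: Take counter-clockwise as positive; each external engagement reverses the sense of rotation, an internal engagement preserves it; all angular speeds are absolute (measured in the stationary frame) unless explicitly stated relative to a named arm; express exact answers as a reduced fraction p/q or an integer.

recognized (axles ride arm R): planetary set, 33/10/53 teeth
ring teeth: 33 + 2·10 = 53
33(ω_sun−ω_arm) = −53(ω_ring−ω_arm),  ω_sun = 0, ω_ring = 1
33(0−ω_arm) = −53(1−ω_arm)  ⇒  86·ω_arm = 53  ⇒  ω_arm = 53/86
sun–planet mesh: 33·(0−53/86) = −10·(ω_p−ω_arm)  ⇒  ω_p−ω_arm = 1749/860
ω_p = 53/86 + 1749/860 = 53/20
exact speed ratio = 53/20

53/20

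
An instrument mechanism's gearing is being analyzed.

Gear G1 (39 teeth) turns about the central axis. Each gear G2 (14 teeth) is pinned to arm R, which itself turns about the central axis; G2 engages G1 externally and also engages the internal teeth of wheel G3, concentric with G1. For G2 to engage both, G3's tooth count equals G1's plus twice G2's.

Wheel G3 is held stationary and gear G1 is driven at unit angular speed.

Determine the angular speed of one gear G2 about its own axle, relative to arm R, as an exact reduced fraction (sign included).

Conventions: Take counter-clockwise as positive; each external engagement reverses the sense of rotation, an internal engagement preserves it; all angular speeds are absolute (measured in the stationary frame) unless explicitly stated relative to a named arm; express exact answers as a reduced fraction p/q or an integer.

-2613/1484

class = planetary set [G3 = 39+2·14 = 67; Willis about the carrier]
ring teeth: 39 + 2·14 = 67
39(ω_sun−ω_arm) = −67(ω_ring−ω_arm),  ω_ring = 0, ω_sun = 1
39(1−ω_arm) = −67(0−ω_arm)  ⇒  106·ω_arm = 39  ⇒  ω_arm = 39/106
sun–planet mesh: 39·(1−39/106) = −14·(ω_p−ω_arm)  ⇒  ω_p−ω_arm = -2613/1484
exact speed ratio = -2613/1484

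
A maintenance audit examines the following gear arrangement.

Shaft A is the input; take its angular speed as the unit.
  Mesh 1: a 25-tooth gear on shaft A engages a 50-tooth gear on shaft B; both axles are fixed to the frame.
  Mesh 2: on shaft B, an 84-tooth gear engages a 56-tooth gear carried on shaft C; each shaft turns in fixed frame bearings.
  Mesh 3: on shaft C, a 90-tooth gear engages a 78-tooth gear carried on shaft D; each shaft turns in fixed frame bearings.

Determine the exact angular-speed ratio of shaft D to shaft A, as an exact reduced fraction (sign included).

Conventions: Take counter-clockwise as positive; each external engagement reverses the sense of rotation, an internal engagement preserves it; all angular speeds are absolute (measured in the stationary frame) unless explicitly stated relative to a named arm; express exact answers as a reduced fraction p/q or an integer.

class = fixed-axis compound train [3 meshes; 3 ratios multiply, 3 sense flips]
mesh 1 [25T→50T]: running ratio 1/2, sense −
mesh 2 [84T→56T]: running ratio 3/4, sense +
mesh 3 [90T→78T]: running ratio 45/52, sense −
ω_out/ω_in = -45/52

-45/52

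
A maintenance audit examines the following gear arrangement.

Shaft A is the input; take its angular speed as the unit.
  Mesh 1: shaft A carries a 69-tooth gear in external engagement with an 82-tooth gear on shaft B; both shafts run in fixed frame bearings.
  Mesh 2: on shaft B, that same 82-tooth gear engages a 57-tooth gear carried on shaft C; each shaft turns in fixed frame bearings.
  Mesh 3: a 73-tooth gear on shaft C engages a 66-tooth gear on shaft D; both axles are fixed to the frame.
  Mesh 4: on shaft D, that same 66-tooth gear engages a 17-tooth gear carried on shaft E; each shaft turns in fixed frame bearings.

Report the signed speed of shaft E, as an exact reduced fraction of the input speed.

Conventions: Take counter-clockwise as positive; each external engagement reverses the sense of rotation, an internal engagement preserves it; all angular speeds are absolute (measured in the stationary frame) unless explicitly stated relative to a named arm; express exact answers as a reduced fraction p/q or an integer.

4-mesh fixed-axis compound train (all bearings frame-fixed)
mesh 1 [69T→82T]: |ω|/ω_in = 1×69/82 = 69/82, sense flips to −
mesh 2 [82T→57T]: |ω|/ω_in = (69/82)×82/57 = 23/19, sense flips to +
mesh 3 [73T→66T]: |ω|/ω_in = (23/19)×73/66 = 1679/1254, sense flips to −
mesh 4 [66T→17T]: |ω|/ω_in = (1679/1254)×66/17 = 1679/323, sense flips to +
signed output speed (× input speed) = 1679/323

1679/323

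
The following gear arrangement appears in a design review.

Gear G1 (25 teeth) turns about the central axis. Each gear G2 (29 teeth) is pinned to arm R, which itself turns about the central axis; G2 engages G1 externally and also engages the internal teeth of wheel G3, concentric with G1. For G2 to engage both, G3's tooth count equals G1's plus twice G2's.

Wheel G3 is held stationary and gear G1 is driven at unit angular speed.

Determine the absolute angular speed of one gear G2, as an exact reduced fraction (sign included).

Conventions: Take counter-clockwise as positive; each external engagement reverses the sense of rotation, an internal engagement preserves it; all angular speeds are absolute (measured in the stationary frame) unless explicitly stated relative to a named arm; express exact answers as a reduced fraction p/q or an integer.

-25/58

class = planetary set [G3 = 25+2·29 = 83; Willis about the carrier]
ring teeth: 25 + 2·29 = 83
25(ω_sun−ω_arm) = −83(ω_ring−ω_arm),  ω_ring = 0, ω_sun = 1
25(1−ω_arm) = −83(0−ω_arm)  ⇒  108·ω_arm = 25  ⇒  ω_arm = 25/108
sun–planet mesh: 25·(1−25/108) = −29·(ω_p−ω_arm)  ⇒  ω_p−ω_arm = -2075/3132
ω_p = 25/108 − 2075/3132 = -25/58
exact speed ratio = -25/58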